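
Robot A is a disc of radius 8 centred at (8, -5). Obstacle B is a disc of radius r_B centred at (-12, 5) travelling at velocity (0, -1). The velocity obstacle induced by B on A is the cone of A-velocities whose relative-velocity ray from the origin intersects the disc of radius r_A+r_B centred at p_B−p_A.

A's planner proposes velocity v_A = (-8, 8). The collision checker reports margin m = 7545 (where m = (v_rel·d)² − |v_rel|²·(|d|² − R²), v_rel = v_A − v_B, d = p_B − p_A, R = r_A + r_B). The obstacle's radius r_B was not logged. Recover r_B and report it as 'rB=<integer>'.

m = 7545
d = (-20, 10);  v_rel = (-8, 9),  |v_rel|² = 145
v_rel×d = (-8)·(10) − (9)·(-20) = 100
since m = R²·145 − 100²:  R² = (10000 + 7545) / 145 = 121
R = √121 = 11  ⇒  r_B = 11 − 8 = 3

rB=3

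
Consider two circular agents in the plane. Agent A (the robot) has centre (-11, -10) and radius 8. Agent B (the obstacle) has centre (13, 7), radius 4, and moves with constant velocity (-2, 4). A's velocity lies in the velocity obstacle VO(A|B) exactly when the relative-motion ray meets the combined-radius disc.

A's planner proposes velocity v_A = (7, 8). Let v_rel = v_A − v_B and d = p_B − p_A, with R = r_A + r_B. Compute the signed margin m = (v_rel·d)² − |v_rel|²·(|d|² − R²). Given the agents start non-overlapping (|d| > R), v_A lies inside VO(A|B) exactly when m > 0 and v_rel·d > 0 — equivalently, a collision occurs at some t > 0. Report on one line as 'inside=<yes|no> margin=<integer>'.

d = (24, 17),  |d|² = 865;  R = 8+4 = 12,  c = 865−12² = 721
v_rel = (9, 4),  |v_rel|² = 97;  v_rel·d = (9)·(24) + (4)·(17) = 284
97·t² − 568·t + 721 = 0  ⇒  m = 284² − 97·721 = 10719
m = 10719 > 0,  v_rel·d = 284 > 0  ⇒  inside

inside=yes margin=10719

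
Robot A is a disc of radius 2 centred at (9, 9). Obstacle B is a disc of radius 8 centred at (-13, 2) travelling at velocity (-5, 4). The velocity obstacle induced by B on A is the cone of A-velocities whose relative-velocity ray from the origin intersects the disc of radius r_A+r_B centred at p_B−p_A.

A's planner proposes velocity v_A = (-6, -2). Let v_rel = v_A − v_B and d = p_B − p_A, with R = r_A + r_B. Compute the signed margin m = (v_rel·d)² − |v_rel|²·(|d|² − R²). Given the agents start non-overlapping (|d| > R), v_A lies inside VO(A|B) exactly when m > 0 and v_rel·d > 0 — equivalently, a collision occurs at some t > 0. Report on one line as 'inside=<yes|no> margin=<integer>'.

d = (-22, -7),  |d|² = 533;  R = 2+8 = 10,  c = 533−10² = 433
v_rel = (-1, -6),  |v_rel|² = 37;  v_rel·d = (-1)·(-22) + (-6)·(-7) = 64
37·t² − 128·t + 433 = 0  ⇒  m = 64² − 37·433 = -11925
m = -11925 < 0,  v_rel·d = 64 > 0  ⇒  outside

inside=no margin=-11925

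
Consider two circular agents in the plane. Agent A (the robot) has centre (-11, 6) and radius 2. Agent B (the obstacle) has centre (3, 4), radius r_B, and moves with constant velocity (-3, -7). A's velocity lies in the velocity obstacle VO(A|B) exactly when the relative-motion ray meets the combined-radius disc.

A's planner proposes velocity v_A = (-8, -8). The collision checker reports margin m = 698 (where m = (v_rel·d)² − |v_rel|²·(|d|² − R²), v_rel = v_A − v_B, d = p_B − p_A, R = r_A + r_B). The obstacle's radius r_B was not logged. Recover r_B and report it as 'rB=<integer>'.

m = 698
d = (14, -2);  v_rel = (-5, -1),  |v_rel|² = 26
v_rel×d = (-5)·(-2) − (-1)·(14) = 24
since m = R²·26 − 24²:  R² = (576 + 698) / 26 = 49
R = √49 = 7  ⇒  r_B = 7 − 2 = 5

rB=5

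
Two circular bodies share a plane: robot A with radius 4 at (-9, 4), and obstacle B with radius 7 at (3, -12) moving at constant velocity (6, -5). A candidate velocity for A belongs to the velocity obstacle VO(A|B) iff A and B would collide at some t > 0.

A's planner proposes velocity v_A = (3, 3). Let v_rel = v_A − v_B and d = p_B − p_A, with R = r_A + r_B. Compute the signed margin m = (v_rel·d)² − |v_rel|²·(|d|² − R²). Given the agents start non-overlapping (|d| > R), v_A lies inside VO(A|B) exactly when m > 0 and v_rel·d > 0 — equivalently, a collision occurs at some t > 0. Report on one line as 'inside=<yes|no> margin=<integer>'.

d = (12, -16),  |d|² = 400;  R = 4+7 = 11,  c = 400−11² = 279
v_rel = (-3, 8),  |v_rel|² = 73;  v_rel·d = (-3)·(12) + (8)·(-16) = -164
73·t² + 328·t + 279 = 0  ⇒  m = (-164)² − 73·279 = 6529
m = 6529 > 0,  v_rel·d = -164 < 0  ⇒  outside

inside=no margin=6529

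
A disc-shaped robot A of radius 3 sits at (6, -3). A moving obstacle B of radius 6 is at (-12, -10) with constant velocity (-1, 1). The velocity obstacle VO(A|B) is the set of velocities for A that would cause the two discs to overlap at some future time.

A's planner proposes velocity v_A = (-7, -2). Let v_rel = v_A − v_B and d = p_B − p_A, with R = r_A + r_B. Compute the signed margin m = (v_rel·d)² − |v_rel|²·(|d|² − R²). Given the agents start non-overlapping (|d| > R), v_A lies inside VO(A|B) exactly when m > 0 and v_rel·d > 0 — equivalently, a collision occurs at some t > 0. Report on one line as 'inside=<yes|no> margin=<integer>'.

d = (-18, -7),  |d|² = 373;  R = 3+6 = 9,  c = 373−9² = 292
v_rel = (-6, -3),  |v_rel|² = 45;  v_rel·d = (-6)·(-18) + (-3)·(-7) = 129
45·t² − 258·t + 292 = 0  ⇒  m = 129² − 45·292 = 3501
m = 3501 > 0,  v_rel·d = 129 > 0  ⇒  inside

inside=yes margin=3501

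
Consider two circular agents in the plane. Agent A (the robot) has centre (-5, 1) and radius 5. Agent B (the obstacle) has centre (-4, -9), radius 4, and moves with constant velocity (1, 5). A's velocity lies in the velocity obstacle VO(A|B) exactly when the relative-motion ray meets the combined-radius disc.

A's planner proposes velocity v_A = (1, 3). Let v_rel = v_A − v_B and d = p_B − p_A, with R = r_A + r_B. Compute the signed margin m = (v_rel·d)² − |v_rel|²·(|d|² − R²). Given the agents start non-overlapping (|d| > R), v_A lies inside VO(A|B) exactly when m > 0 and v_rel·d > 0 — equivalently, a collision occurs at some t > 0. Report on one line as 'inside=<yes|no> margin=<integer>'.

d = (1, -10),  |d|² = 101;  R = 5+4 = 9,  c = 101−9² = 20
v_rel = (0, -2),  |v_rel|² = 4;  v_rel·d = (0)·(1) + (-2)·(-10) = 20
4·t² − 40·t + 20 = 0  ⇒  m = 20² − 4·20 = 320
m = 320 > 0,  v_rel·d = 20 > 0  ⇒  inside

inside=yes margin=320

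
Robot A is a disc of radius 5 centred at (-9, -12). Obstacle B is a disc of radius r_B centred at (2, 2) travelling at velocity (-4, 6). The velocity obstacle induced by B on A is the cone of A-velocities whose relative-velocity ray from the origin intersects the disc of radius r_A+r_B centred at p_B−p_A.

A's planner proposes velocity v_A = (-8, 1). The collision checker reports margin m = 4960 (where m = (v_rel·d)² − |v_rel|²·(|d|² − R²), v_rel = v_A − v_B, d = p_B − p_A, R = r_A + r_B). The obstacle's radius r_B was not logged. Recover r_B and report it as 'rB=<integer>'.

m = 4960
d = (11, 14);  v_rel = (-4, -5),  |v_rel|² = 41
v_rel×d = (-4)·(14) − (-5)·(11) = -1
since m = R²·41 − (-1)²:  R² = (1 + 4960) / 41 = 121
R = √121 = 11  ⇒  r_B = 11 − 5 = 6

rB=6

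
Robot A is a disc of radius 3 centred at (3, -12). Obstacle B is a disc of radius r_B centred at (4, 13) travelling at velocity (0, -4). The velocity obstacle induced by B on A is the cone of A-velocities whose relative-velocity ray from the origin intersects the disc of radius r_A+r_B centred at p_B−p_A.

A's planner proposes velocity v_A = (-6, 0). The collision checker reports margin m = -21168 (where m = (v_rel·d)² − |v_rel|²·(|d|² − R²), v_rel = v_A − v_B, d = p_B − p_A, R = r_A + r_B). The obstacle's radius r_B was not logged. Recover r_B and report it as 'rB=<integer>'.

m = -21168
d = (1, 25);  v_rel = (-6, 4),  |v_rel|² = 52
v_rel×d = (-6)·(25) − (4)·(1) = -154
since m = R²·52 − (-154)²:  R² = (23716 + -21168) / 52 = 49
R = √49 = 7  ⇒  r_B = 7 − 3 = 4

rB=4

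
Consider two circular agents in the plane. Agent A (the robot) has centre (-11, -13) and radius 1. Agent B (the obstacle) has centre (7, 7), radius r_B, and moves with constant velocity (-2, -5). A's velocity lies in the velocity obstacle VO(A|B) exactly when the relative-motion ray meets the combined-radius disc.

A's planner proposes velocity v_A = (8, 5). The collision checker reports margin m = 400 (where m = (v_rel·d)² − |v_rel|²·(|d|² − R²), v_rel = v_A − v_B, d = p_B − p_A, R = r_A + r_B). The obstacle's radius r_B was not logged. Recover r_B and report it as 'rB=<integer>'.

m = 400
d = (18, 20);  v_rel = (10, 10),  |v_rel|² = 200
v_rel×d = (10)·(20) − (10)·(18) = 20
since m = R²·200 − 20²:  R² = (400 + 400) / 200 = 4
R = √4 = 2  ⇒  r_B = 2 − 1 = 1

rB=1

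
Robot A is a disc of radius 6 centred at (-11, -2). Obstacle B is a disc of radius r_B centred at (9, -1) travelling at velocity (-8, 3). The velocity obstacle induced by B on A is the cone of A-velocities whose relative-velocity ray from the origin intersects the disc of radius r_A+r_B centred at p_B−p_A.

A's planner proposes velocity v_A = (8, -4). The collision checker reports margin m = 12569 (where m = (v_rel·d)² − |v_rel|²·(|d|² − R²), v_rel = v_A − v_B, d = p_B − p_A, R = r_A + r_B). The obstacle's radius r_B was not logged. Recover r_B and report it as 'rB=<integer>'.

m = 12569
d = (20, 1);  v_rel = (16, -7),  |v_rel|² = 305
v_rel×d = (16)·(1) − (-7)·(20) = 156
since m = R²·305 − 156²:  R² = (24336 + 12569) / 305 = 121
R = √121 = 11  ⇒  r_B = 11 − 6 = 5

rB=5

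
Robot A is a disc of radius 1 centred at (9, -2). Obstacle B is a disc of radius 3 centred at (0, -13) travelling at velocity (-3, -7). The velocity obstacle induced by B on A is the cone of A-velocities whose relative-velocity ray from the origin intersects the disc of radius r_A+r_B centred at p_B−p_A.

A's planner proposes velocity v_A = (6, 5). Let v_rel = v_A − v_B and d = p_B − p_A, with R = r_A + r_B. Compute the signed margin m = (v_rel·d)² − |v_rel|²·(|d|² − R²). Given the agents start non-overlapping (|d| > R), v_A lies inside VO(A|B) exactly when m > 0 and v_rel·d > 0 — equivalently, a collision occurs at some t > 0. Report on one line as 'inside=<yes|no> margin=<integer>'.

d = (-9, -11),  |d|² = 202;  R = 1+3 = 4,  c = 202−4² = 186
v_rel = (9, 12),  |v_rel|² = 225;  v_rel·d = (9)·(-9) + (12)·(-11) = -213
225·t² + 426·t + 186 = 0  ⇒  m = (-213)² − 225·186 = 3519
m = 3519 > 0,  v_rel·d = -213 < 0  ⇒  outside

inside=no margin=3519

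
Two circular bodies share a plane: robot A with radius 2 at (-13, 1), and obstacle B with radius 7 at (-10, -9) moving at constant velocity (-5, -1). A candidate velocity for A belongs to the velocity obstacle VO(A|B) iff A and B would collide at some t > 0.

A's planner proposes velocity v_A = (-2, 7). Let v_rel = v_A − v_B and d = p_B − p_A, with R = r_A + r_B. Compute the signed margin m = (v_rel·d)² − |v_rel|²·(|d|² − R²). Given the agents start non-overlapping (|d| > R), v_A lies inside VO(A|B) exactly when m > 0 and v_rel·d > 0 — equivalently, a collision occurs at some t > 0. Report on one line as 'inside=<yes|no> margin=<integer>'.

d = (3, -10),  |d|² = 109;  R = 2+7 = 9,  c = 109−9² = 28
v_rel = (3, 8),  |v_rel|² = 73;  v_rel·d = (3)·(3) + (8)·(-10) = -71
73·t² + 142·t + 28 = 0  ⇒  m = (-71)² − 73·28 = 2997
m = 2997 > 0,  v_rel·d = -71 < 0  ⇒  outside

inside=no margin=2997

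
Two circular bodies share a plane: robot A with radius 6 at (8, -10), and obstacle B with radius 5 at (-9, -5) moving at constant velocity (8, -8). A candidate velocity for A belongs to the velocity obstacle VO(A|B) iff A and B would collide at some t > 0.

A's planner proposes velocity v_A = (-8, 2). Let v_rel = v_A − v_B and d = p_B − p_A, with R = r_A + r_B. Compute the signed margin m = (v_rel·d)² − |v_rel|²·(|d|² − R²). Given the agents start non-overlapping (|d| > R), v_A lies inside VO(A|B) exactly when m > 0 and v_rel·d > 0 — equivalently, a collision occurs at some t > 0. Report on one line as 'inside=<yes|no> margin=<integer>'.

d = (-17, 5),  |d|² = 314;  R = 6+5 = 11,  c = 314−11² = 193
v_rel = (-16, 10),  |v_rel|² = 356;  v_rel·d = (-16)·(-17) + (10)·(5) = 322
356·t² − 644·t + 193 = 0  ⇒  m = 322² − 356·193 = 34976
m = 34976 > 0,  v_rel·d = 322 > 0  ⇒  inside

inside=yes margin=34976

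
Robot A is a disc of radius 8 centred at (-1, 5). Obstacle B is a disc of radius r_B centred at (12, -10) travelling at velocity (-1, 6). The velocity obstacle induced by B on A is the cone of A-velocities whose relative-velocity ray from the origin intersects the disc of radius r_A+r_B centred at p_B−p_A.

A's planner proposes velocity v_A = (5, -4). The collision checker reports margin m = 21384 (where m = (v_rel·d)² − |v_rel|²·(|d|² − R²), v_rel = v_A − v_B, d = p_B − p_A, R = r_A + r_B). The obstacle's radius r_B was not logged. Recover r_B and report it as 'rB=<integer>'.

m = 21384
d = (13, -15);  v_rel = (6, -10),  |v_rel|² = 136
v_rel×d = (6)·(-15) − (-10)·(13) = 40
since m = R²·136 − 40²:  R² = (1600 + 21384) / 136 = 169
R = √169 = 13  ⇒  r_B = 13 − 8 = 5

rB=5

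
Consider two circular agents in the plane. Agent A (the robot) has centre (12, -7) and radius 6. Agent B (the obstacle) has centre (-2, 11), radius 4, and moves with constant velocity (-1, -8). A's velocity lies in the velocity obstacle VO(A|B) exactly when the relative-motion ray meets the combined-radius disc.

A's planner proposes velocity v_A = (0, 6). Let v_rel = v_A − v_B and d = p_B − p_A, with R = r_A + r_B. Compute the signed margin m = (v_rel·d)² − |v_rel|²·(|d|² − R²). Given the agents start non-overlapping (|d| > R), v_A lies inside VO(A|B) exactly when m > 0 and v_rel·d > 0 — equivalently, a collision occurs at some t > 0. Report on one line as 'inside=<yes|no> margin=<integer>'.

d = (-14, 18),  |d|² = 520;  R = 6+4 = 10,  c = 520−10² = 420
v_rel = (1, 14),  |v_rel|² = 197;  v_rel·d = (1)·(-14) + (14)·(18) = 238
197·t² − 476·t + 420 = 0  ⇒  m = 238² − 197·420 = -26096
m = -26096 < 0,  v_rel·d = 238 > 0  ⇒  outside

inside=no margin=-26096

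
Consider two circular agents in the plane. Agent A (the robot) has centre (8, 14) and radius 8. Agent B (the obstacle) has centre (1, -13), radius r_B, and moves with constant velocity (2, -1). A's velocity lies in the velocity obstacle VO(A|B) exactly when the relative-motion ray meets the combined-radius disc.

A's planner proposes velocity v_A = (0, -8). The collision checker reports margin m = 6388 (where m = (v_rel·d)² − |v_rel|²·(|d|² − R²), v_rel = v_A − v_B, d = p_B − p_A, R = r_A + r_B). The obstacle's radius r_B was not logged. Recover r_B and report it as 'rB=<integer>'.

m = 6388
d = (-7, -27);  v_rel = (-2, -7),  |v_rel|² = 53
v_rel×d = (-2)·(-27) − (-7)·(-7) = 5
since m = R²·53 − 5²:  R² = (25 + 6388) / 53 = 121
R = √121 = 11  ⇒  r_B = 11 − 8 = 3

rB=3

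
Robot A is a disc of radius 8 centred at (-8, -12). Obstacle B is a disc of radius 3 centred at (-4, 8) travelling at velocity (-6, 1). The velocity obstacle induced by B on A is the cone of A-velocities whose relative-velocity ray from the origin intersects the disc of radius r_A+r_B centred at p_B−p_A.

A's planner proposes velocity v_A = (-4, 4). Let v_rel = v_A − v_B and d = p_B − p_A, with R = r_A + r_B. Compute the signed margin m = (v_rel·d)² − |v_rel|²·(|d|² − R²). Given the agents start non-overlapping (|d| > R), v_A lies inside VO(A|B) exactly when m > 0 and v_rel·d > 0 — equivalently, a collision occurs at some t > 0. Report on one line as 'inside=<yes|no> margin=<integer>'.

d = (4, 20),  |d|² = 416;  R = 8+3 = 11,  c = 416−11² = 295
v_rel = (2, 3),  |v_rel|² = 13;  v_rel·d = (2)·(4) + (3)·(20) = 68
13·t² − 136·t + 295 = 0  ⇒  m = 68² − 13·295 = 789
m = 789 > 0,  v_rel·d = 68 > 0  ⇒  inside

inside=yes margin=789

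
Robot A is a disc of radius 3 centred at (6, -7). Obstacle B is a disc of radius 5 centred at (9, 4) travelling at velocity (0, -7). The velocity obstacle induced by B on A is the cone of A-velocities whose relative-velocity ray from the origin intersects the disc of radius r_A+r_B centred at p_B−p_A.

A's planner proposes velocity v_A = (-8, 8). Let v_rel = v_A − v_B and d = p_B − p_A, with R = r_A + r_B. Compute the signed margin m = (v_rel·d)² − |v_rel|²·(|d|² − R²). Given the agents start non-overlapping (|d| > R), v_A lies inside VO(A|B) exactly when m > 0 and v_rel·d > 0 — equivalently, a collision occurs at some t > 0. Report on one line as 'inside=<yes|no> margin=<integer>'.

d = (3, 11),  |d|² = 130;  R = 3+5 = 8,  c = 130−8² = 66
v_rel = (-8, 15),  |v_rel|² = 289;  v_rel·d = (-8)·(3) + (15)·(11) = 141
289·t² − 282·t + 66 = 0  ⇒  m = 141² − 289·66 = 807
m = 807 > 0,  v_rel·d = 141 > 0  ⇒  inside

inside=yes margin=807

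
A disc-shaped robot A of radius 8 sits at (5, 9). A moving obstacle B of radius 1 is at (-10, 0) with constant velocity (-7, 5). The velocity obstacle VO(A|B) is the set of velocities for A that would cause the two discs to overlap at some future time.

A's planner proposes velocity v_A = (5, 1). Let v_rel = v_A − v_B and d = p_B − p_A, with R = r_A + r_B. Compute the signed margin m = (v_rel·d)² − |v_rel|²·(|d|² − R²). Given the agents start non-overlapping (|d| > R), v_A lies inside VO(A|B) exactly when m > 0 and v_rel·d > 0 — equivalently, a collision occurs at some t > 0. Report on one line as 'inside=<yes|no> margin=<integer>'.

d = (-15, -9),  |d|² = 306;  R = 8+1 = 9,  c = 306−9² = 225
v_rel = (12, -4),  |v_rel|² = 160;  v_rel·d = (12)·(-15) + (-4)·(-9) = -144
160·t² + 288·t + 225 = 0  ⇒  m = (-144)² − 160·225 = -15264
m = -15264 < 0,  v_rel·d = -144 < 0  ⇒  outside

inside=no margin=-15264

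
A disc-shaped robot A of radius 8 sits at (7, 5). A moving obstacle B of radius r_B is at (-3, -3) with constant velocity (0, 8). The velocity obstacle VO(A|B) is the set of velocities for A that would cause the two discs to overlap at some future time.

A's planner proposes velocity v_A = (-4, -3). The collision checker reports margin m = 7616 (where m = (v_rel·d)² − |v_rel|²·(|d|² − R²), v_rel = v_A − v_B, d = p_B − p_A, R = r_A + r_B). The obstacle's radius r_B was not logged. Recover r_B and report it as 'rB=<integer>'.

m = 7616
d = (-10, -8);  v_rel = (-4, -11),  |v_rel|² = 137
v_rel×d = (-4)·(-8) − (-11)·(-10) = -78
since m = R²·137 − (-78)²:  R² = (6084 + 7616) / 137 = 100
R = √100 = 10  ⇒  r_B = 10 − 8 = 2

rB=2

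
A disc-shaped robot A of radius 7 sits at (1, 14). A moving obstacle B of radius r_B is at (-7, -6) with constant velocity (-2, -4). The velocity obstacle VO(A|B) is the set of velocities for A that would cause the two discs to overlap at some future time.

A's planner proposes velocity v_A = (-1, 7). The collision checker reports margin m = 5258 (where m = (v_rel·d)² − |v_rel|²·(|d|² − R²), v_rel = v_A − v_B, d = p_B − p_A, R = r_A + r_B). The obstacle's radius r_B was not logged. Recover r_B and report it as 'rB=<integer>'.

m = 5258
d = (-8, -20);  v_rel = (1, 11),  |v_rel|² = 122
v_rel×d = (1)·(-20) − (11)·(-8) = 68
since m = R²·122 − 68²:  R² = (4624 + 5258) / 122 = 81
R = √81 = 9  ⇒  r_B = 9 − 7 = 2

rB=2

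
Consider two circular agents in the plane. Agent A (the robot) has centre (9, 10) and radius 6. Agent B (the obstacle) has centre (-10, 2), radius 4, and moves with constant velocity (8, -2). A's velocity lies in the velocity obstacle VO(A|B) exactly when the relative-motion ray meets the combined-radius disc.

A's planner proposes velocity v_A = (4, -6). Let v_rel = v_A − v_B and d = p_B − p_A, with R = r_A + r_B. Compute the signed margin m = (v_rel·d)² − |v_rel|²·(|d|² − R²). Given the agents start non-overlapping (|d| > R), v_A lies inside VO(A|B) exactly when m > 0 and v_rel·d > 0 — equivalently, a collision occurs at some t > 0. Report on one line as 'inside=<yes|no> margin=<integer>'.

d = (-19, -8),  |d|² = 425;  R = 6+4 = 10,  c = 425−10² = 325
v_rel = (-4, -4),  |v_rel|² = 32;  v_rel·d = (-4)·(-19) + (-4)·(-8) = 108
32·t² − 216·t + 325 = 0  ⇒  m = 108² − 32·325 = 1264
m = 1264 > 0,  v_rel·d = 108 > 0  ⇒  inside

inside=yes margin=1264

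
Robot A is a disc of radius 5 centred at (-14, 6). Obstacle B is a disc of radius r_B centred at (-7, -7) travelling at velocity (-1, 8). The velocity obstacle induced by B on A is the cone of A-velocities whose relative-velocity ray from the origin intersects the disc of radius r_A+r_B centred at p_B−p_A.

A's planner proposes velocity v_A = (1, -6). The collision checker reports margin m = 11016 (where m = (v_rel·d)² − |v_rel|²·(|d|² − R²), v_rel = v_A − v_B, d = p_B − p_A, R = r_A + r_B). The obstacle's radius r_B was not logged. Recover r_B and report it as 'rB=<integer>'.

m = 11016
d = (7, -13);  v_rel = (2, -14),  |v_rel|² = 200
v_rel×d = (2)·(-13) − (-14)·(7) = 72
since m = R²·200 − 72²:  R² = (5184 + 11016) / 200 = 81
R = √81 = 9  ⇒  r_B = 9 − 5 = 4

rB=4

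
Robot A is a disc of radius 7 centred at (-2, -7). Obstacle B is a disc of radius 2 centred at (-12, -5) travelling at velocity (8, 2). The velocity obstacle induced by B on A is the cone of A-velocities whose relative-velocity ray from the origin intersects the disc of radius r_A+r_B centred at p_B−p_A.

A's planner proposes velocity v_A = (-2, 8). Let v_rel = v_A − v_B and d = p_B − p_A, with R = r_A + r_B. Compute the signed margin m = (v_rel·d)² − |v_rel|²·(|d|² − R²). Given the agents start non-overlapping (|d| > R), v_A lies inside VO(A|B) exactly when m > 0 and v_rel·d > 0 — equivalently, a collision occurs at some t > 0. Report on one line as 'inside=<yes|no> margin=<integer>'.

d = (-10, 2),  |d|² = 104;  R = 7+2 = 9,  c = 104−9² = 23
v_rel = (-10, 6),  |v_rel|² = 136;  v_rel·d = (-10)·(-10) + (6)·(2) = 112
136·t² − 224·t + 23 = 0  ⇒  m = 112² − 136·23 = 9416
m = 9416 > 0,  v_rel·d = 112 > 0  ⇒  inside

inside=yes margin=9416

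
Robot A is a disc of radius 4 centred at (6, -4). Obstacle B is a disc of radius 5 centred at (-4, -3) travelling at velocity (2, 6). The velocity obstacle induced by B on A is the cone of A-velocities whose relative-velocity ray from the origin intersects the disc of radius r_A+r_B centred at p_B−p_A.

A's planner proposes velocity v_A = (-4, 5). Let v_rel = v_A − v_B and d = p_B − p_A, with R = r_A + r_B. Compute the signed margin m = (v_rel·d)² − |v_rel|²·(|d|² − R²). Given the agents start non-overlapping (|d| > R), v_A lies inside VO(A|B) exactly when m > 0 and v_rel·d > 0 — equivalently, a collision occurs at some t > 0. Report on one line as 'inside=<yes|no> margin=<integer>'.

d = (-10, 1),  |d|² = 101;  R = 4+5 = 9,  c = 101−9² = 20
v_rel = (-6, -1),  |v_rel|² = 37;  v_rel·d = (-6)·(-10) + (-1)·(1) = 59
37·t² − 118·t + 20 = 0  ⇒  m = 59² − 37·20 = 2741
m = 2741 > 0,  v_rel·d = 59 > 0  ⇒  inside

inside=yes margin=2741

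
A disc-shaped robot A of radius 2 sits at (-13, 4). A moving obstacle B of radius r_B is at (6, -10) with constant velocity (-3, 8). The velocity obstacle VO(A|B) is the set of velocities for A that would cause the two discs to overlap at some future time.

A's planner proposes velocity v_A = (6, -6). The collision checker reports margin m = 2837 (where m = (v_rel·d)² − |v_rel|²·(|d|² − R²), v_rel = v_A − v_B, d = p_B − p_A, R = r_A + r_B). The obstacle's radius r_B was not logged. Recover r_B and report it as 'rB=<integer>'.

m = 2837
d = (19, -14);  v_rel = (9, -14),  |v_rel|² = 277
v_rel×d = (9)·(-14) − (-14)·(19) = 140
since m = R²·277 − 140²:  R² = (19600 + 2837) / 277 = 81
R = √81 = 9  ⇒  r_B = 9 − 2 = 7

rB=7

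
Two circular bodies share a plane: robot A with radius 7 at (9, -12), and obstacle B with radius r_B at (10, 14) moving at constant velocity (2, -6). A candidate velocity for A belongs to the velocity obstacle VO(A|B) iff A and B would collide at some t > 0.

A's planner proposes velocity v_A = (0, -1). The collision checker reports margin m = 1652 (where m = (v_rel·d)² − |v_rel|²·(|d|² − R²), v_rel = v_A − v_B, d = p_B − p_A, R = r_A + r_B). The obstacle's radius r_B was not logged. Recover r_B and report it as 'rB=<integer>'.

m = 1652
d = (1, 26);  v_rel = (-2, 5),  |v_rel|² = 29
v_rel×d = (-2)·(26) − (5)·(1) = -57
since m = R²·29 − (-57)²:  R² = (3249 + 1652) / 29 = 169
R = √169 = 13  ⇒  r_B = 13 − 7 = 6

rB=6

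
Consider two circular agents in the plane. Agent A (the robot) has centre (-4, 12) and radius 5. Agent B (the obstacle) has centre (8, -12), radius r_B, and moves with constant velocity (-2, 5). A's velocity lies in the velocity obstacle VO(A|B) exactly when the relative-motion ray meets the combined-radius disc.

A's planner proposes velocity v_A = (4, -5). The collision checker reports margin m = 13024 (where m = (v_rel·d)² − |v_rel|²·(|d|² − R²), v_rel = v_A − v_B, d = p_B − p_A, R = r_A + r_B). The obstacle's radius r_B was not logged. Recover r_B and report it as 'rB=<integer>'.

m = 13024
d = (12, -24);  v_rel = (6, -10),  |v_rel|² = 136
v_rel×d = (6)·(-24) − (-10)·(12) = -24
since m = R²·136 − (-24)²:  R² = (576 + 13024) / 136 = 100
R = √100 = 10  ⇒  r_B = 10 − 5 = 5

rB=5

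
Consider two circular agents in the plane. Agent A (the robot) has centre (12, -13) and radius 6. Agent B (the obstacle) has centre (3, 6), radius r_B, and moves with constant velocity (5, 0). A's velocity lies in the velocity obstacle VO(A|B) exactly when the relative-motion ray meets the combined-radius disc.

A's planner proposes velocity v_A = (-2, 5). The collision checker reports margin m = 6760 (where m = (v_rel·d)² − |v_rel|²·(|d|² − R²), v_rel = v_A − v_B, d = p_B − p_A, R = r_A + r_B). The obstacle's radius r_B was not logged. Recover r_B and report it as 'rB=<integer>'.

m = 6760
d = (-9, 19);  v_rel = (-7, 5),  |v_rel|² = 74
v_rel×d = (-7)·(19) − (5)·(-9) = -88
since m = R²·74 − (-88)²:  R² = (7744 + 6760) / 74 = 196
R = √196 = 14  ⇒  r_B = 14 − 6 = 8

rB=8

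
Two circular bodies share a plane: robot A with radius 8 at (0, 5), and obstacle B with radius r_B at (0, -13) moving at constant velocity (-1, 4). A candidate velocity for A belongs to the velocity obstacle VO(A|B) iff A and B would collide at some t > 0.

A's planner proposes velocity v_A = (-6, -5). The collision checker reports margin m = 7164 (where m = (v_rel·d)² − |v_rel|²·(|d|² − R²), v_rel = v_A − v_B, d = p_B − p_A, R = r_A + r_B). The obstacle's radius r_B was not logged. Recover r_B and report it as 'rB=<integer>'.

m = 7164
d = (0, -18);  v_rel = (-5, -9),  |v_rel|² = 106
v_rel×d = (-5)·(-18) − (-9)·(0) = 90
since m = R²·106 − 90²:  R² = (8100 + 7164) / 106 = 144
R = √144 = 12  ⇒  r_B = 12 − 8 = 4

rB=4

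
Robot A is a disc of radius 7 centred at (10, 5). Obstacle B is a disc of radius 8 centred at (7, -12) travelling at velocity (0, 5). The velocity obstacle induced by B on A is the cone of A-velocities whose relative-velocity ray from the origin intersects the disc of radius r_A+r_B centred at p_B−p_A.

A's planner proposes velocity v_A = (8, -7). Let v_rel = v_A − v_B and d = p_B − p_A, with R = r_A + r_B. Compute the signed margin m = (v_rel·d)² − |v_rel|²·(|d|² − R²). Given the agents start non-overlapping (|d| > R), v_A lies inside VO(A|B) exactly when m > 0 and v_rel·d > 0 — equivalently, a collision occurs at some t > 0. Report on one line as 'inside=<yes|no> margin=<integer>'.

d = (-3, -17),  |d|² = 298;  R = 7+8 = 15,  c = 298−15² = 73
v_rel = (8, -12),  |v_rel|² = 208;  v_rel·d = (8)·(-3) + (-12)·(-17) = 180
208·t² − 360·t + 73 = 0  ⇒  m = 180² − 208·73 = 17216
m = 17216 > 0,  v_rel·d = 180 > 0  ⇒  inside

inside=yes margin=17216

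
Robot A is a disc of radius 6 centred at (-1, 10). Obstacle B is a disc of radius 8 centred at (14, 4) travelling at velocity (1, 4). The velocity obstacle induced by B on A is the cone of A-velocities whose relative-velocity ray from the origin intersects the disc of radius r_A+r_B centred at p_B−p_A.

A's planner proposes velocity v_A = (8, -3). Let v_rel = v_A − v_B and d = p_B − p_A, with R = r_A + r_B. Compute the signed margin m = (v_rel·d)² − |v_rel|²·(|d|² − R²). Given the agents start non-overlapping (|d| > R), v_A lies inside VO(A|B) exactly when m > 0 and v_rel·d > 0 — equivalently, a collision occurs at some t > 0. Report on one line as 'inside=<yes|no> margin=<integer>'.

d = (15, -6),  |d|² = 261;  R = 6+8 = 14,  c = 261−14² = 65
v_rel = (7, -7),  |v_rel|² = 98;  v_rel·d = (7)·(15) + (-7)·(-6) = 147
98·t² − 294·t + 65 = 0  ⇒  m = 147² − 98·65 = 15239
m = 15239 > 0,  v_rel·d = 147 > 0  ⇒  inside

inside=yes margin=15239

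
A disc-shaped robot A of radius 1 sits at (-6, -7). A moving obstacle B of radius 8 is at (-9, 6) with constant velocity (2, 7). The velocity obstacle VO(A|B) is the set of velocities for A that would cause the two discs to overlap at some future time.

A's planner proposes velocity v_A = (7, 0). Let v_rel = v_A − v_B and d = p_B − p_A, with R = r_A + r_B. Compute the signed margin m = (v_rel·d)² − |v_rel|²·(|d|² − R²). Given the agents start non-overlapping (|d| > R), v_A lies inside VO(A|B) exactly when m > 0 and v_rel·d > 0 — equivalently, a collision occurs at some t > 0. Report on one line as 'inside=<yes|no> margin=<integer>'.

d = (-3, 13),  |d|² = 178;  R = 1+8 = 9,  c = 178−9² = 97
v_rel = (5, -7),  |v_rel|² = 74;  v_rel·d = (5)·(-3) + (-7)·(13) = -106
74·t² + 212·t + 97 = 0  ⇒  m = (-106)² − 74·97 = 4058
m = 4058 > 0,  v_rel·d = -106 < 0  ⇒  outside

inside=no margin=4058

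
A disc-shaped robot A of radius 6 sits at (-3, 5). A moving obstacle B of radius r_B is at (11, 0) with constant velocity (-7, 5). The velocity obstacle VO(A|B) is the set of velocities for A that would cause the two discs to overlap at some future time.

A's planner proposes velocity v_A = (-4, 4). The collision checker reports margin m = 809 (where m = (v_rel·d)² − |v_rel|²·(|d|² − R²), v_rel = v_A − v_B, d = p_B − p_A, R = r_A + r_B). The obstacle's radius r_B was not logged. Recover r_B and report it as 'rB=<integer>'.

m = 809
d = (14, -5);  v_rel = (3, -1),  |v_rel|² = 10
v_rel×d = (3)·(-5) − (-1)·(14) = -1
since m = R²·10 − (-1)²:  R² = (1 + 809) / 10 = 81
R = √81 = 9  ⇒  r_B = 9 − 6 = 3

rB=3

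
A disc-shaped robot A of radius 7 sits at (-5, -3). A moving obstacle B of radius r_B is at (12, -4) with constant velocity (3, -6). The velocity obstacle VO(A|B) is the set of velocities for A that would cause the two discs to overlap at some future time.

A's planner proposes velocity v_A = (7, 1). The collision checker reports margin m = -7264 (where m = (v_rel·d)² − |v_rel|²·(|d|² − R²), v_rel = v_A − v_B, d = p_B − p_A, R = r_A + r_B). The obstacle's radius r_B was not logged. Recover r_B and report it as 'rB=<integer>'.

m = -7264
d = (17, -1);  v_rel = (4, 7),  |v_rel|² = 65
v_rel×d = (4)·(-1) − (7)·(17) = -123
since m = R²·65 − (-123)²:  R² = (15129 + -7264) / 65 = 121
R = √121 = 11  ⇒  r_B = 11 − 7 = 4

rB=4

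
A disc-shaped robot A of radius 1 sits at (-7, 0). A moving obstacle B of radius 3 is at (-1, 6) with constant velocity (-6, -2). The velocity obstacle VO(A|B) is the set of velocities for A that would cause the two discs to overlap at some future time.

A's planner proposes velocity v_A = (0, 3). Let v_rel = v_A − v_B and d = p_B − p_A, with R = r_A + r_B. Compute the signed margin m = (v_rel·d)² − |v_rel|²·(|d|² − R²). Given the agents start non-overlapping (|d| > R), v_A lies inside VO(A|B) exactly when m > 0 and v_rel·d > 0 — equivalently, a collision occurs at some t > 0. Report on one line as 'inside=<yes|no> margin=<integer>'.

d = (6, 6),  |d|² = 72;  R = 1+3 = 4,  c = 72−4² = 56
v_rel = (6, 5),  |v_rel|² = 61;  v_rel·d = (6)·(6) + (5)·(6) = 66
61·t² − 132·t + 56 = 0  ⇒  m = 66² − 61·56 = 940
m = 940 > 0,  v_rel·d = 66 > 0  ⇒  inside

inside=yes margin=940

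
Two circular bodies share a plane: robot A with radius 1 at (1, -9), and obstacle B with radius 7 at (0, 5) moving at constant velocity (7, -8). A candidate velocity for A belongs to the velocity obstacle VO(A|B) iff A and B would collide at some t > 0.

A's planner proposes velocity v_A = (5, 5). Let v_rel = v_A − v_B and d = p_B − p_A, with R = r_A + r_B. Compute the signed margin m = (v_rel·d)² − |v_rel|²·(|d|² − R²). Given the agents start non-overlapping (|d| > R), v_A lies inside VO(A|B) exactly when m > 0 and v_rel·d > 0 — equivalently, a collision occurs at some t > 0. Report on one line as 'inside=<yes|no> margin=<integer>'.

d = (-1, 14),  |d|² = 197;  R = 1+7 = 8,  c = 197−8² = 133
v_rel = (-2, 13),  |v_rel|² = 173;  v_rel·d = (-2)·(-1) + (13)·(14) = 184
173·t² − 368·t + 133 = 0  ⇒  m = 184² − 173·133 = 10847
m = 10847 > 0,  v_rel·d = 184 > 0  ⇒  inside

inside=yes margin=10847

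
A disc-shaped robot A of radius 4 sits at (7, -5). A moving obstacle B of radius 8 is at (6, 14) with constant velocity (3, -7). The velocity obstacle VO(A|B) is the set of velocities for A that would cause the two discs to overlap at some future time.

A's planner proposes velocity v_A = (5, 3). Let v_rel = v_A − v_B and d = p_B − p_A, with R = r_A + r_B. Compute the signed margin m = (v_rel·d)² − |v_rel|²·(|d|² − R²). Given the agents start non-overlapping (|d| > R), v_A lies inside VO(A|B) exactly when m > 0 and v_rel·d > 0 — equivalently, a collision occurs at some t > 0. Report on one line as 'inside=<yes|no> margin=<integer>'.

d = (-1, 19),  |d|² = 362;  R = 4+8 = 12,  c = 362−12² = 218
v_rel = (2, 10),  |v_rel|² = 104;  v_rel·d = (2)·(-1) + (10)·(19) = 188
104·t² − 376·t + 218 = 0  ⇒  m = 188² − 104·218 = 12672
m = 12672 > 0,  v_rel·d = 188 > 0  ⇒  inside

inside=yes margin=12672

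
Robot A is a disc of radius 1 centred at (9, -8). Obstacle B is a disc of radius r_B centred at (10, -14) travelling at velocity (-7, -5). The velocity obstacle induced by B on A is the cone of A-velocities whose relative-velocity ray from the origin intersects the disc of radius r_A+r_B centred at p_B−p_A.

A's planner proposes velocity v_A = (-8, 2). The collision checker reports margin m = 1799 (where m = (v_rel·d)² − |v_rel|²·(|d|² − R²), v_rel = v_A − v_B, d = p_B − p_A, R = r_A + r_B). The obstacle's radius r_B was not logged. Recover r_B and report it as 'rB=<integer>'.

m = 1799
d = (1, -6);  v_rel = (-1, 7),  |v_rel|² = 50
v_rel×d = (-1)·(-6) − (7)·(1) = -1
since m = R²·50 − (-1)²:  R² = (1 + 1799) / 50 = 36
R = √36 = 6  ⇒  r_B = 6 − 1 = 5

rB=5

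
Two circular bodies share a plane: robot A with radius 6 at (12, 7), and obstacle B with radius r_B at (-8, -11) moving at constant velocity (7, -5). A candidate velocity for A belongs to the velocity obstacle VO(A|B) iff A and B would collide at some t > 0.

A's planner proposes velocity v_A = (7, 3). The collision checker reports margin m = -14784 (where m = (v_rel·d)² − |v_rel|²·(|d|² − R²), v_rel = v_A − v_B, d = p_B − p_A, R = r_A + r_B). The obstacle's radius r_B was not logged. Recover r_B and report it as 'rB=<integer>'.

m = -14784
d = (-20, -18);  v_rel = (0, 8),  |v_rel|² = 64
v_rel×d = (0)·(-18) − (8)·(-20) = 160
since m = R²·64 − 160²:  R² = (25600 + -14784) / 64 = 169
R = √169 = 13  ⇒  r_B = 13 − 6 = 7

rB=7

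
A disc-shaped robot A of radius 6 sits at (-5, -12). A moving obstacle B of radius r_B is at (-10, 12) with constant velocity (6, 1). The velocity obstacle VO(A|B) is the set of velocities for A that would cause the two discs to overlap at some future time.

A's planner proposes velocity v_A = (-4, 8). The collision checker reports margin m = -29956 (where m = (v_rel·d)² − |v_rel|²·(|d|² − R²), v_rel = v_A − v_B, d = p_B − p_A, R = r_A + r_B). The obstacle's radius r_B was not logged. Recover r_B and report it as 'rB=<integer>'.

m = -29956
d = (-5, 24);  v_rel = (-10, 7),  |v_rel|² = 149
v_rel×d = (-10)·(24) − (7)·(-5) = -205
since m = R²·149 − (-205)²:  R² = (42025 + -29956) / 149 = 81
R = √81 = 9  ⇒  r_B = 9 − 6 = 3

rB=3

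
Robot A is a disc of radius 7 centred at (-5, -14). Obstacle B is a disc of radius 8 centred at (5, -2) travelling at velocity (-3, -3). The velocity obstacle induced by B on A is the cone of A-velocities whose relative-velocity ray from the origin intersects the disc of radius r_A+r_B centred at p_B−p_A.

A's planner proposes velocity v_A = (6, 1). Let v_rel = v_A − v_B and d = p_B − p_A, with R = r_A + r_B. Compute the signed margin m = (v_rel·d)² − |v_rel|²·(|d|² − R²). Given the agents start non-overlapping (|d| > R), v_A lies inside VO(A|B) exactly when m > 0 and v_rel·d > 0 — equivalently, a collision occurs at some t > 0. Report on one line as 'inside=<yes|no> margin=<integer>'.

d = (10, 12),  |d|² = 244;  R = 7+8 = 15,  c = 244−15² = 19
v_rel = (9, 4),  |v_rel|² = 97;  v_rel·d = (9)·(10) + (4)·(12) = 138
97·t² − 276·t + 19 = 0  ⇒  m = 138² − 97·19 = 17201
m = 17201 > 0,  v_rel·d = 138 > 0  ⇒  inside

inside=yes margin=17201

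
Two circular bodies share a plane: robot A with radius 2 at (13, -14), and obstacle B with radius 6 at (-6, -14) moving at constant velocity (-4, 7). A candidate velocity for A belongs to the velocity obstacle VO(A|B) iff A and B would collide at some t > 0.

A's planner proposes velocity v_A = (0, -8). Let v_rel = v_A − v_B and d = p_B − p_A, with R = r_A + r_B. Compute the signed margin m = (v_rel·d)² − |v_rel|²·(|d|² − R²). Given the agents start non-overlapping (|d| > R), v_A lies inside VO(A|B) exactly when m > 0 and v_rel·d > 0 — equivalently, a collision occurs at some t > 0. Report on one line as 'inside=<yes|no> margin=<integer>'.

d = (-19, 0),  |d|² = 361;  R = 2+6 = 8,  c = 361−8² = 297
v_rel = (4, -15),  |v_rel|² = 241;  v_rel·d = (4)·(-19) + (-15)·(0) = -76
241·t² + 152·t + 297 = 0  ⇒  m = (-76)² − 241·297 = -65801
m = -65801 < 0,  v_rel·d = -76 < 0  ⇒  outside

inside=no margin=-65801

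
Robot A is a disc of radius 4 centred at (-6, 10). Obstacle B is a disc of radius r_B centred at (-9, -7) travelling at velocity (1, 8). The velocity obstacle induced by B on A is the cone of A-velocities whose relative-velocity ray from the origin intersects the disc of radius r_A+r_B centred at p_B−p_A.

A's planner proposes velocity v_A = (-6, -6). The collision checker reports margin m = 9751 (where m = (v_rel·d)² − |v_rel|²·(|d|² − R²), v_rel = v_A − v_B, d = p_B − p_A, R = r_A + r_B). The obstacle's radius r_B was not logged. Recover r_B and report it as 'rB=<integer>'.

m = 9751
d = (-3, -17);  v_rel = (-7, -14),  |v_rel|² = 245
v_rel×d = (-7)·(-17) − (-14)·(-3) = 77
since m = R²·245 − 77²:  R² = (5929 + 9751) / 245 = 64
R = √64 = 8  ⇒  r_B = 8 − 4 = 4

rB=4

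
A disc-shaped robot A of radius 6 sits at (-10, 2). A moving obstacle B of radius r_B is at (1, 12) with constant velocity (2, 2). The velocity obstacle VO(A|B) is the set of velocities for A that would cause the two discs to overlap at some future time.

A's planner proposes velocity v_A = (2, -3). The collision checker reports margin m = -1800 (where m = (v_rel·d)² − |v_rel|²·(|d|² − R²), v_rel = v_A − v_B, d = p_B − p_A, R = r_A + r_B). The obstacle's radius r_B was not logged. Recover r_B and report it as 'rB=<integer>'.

m = -1800
d = (11, 10);  v_rel = (0, -5),  |v_rel|² = 25
v_rel×d = (0)·(10) − (-5)·(11) = 55
since m = R²·25 − 55²:  R² = (3025 + -1800) / 25 = 49
R = √49 = 7  ⇒  r_B = 7 − 6 = 1

rB=1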